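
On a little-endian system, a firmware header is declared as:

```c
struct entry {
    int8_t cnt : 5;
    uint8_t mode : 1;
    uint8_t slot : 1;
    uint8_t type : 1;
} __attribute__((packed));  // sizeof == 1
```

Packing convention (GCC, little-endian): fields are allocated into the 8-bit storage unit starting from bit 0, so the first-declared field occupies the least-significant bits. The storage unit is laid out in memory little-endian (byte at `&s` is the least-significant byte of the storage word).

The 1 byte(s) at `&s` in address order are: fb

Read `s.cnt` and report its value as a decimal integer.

[0]=0xfb (little-endian) → word 0xfb
cnt:5 @ bit 0 → (0xfb>>0)&0x1f = 0x1b  ←
mode:1 @ bit 5 → (0xfb>>5)&0x1 = 0x1
slot:1 @ bit 6 → (0xfb>>6)&0x1 = 0x1
type:1 @ bit 7 → (0xfb>>7)&0x1 = 0x1
cnt signed 5b, MSB=1: 27 - 32 = -5

-5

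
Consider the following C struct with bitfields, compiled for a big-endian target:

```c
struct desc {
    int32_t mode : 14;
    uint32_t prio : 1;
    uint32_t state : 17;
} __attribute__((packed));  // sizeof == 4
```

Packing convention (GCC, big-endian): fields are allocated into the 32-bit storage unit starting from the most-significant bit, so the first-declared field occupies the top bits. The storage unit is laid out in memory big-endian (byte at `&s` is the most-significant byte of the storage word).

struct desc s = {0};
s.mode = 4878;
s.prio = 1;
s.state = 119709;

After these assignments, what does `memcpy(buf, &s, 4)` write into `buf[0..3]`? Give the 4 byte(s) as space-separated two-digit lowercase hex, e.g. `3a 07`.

mode (14b) val=4878 bits=0x130e at bit 18: 0x4c380000
prio (1b) val=1 bits=0x1 at bit 17: 0x4c3a0000
state (17b) val=119709 bits=0x1d39d at bit 0: 0x4c3bd39d
word = 0x4c3bd39d → big-endian bytes:
  [0]=0x4c  [1]=0x3b  [2]=0xd3  [3]=0x9d

4c 3b d3 9d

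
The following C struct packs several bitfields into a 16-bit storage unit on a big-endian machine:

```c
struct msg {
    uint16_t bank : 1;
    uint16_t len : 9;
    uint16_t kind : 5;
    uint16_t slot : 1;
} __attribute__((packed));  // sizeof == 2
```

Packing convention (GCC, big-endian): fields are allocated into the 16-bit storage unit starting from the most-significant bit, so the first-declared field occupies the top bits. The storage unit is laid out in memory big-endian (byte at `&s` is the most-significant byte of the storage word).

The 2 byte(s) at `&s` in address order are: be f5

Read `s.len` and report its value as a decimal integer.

[0]=0xbe [1]=0xf5 (big-endian) → word 0xbef5
bank:1 @ bit 15 → (0xbef5>>15)&0x1 = 0x1
len:9 @ bit 6 → (0xbef5>>6)&0x1ff = 0xfb  ←
kind:5 @ bit 1 → (0xbef5>>1)&0x1f = 0x1a
slot:1 @ bit 0 → (0xbef5>>0)&0x1 = 0x1

251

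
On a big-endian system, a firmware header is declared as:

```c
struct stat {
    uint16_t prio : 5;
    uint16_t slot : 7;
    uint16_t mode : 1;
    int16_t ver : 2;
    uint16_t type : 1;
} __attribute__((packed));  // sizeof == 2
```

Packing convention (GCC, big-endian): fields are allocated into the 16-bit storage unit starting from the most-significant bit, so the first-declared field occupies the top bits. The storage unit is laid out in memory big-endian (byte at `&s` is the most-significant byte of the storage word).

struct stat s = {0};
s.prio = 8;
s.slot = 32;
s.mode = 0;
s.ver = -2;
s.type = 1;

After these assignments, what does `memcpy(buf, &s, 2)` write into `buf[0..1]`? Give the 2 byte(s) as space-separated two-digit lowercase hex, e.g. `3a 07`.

42 05

prio (5b) val=8 bits=0x8 at bit 11: 0x4000
slot (7b) val=32 bits=0x20 at bit 4: 0x4200
mode (1b) val=0 bits=0x0 at bit 3: 0x4200
ver (2b) val=-2 bits=0x2 at bit 1: 0x4204
type (1b) val=1 bits=0x1 at bit 0: 0x4205
word = 0x4205 → big-endian bytes:
  [0]=0x42  [1]=0x05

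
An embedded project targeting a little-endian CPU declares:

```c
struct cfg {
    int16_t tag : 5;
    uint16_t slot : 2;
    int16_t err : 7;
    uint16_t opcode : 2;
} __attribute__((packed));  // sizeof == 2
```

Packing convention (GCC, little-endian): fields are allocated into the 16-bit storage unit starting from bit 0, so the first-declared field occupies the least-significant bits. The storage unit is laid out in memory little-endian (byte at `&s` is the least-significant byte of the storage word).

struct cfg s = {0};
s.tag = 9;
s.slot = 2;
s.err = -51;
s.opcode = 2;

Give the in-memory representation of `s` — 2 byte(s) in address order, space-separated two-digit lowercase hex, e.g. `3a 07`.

tag:5 = 9 → 0x9 << 0 → word 0x0009
slot:2 = 2 → 0x2 << 5 → word 0x0049
err:7 = -51 → 0x4d << 7 → word 0x26c9
opcode:2 = 2 → 0x2 << 14 → word 0xa6c9
word = 0xa6c9 → little-endian bytes:
  [0]=0xc9  [1]=0xa6

c9 a6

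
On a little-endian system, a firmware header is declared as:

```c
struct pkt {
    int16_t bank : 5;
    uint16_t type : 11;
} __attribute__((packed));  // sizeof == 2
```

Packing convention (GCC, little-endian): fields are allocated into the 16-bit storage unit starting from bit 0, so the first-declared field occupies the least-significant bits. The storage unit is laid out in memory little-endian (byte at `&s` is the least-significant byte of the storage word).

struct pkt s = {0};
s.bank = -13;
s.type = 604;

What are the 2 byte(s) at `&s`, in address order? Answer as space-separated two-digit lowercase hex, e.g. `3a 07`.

bank:5 = -13 → 0x13 << 0 → word 0x0013
type:11 = 604 → 0x25c << 5 → word 0x4b93
word = 0x4b93 → little-endian bytes:
  [0]=0x93  [1]=0x4b

93 4b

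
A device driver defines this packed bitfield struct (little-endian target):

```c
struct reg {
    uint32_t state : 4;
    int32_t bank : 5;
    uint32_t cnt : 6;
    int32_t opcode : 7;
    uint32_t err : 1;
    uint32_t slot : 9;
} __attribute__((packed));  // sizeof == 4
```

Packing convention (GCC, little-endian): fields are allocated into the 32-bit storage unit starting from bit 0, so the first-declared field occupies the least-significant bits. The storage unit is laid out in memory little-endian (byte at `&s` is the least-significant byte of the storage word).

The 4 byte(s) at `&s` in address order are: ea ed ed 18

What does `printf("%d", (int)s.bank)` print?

[0]=0xea [1]=0xed [2]=0xed [3]=0x18 (little-endian) → word 0x18ededea
state:4 @ bit 0 → (0x18ededea>>0)&0xf = 0xa
bank:5 @ bit 4 → (0x18ededea>>4)&0x1f = 0x1e  ←
cnt:6 @ bit 9 → (0x18ededea>>9)&0x3f = 0x36
opcode:7 @ bit 15 → (0x18ededea>>15)&0x7f = 0x5b
err:1 @ bit 22 → (0x18ededea>>22)&0x1 = 0x1
slot:9 @ bit 23 → (0x18ededea>>23)&0x1ff = 0x31
bank signed 5b, MSB=1: 30 - 32 = -2

-2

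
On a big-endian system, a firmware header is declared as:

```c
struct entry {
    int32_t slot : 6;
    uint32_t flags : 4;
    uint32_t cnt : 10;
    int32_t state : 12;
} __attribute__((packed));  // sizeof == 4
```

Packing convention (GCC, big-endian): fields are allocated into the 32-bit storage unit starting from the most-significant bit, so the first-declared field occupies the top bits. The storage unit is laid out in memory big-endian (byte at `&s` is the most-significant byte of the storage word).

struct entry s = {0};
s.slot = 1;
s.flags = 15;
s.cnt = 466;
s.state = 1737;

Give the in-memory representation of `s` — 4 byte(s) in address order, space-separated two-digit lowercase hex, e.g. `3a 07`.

slot (6b) val=1 bits=0x1 at bit 26: 0x04000000
flags (4b) val=15 bits=0xf at bit 22: 0x07c00000
cnt (10b) val=466 bits=0x1d2 at bit 12: 0x07dd2000
state (12b) val=1737 bits=0x6c9 at bit 0: 0x07dd26c9
word = 0x07dd26c9 → big-endian bytes:
  [0]=0x07  [1]=0xdd  [2]=0x26  [3]=0xc9

07 dd 26 c9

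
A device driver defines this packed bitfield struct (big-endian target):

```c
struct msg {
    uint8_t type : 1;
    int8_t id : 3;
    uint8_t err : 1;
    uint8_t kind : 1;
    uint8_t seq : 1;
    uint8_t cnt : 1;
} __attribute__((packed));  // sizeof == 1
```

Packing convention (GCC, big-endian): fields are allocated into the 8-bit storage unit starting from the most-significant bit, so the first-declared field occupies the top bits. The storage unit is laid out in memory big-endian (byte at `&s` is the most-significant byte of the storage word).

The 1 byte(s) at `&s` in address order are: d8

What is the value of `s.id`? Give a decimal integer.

[0]=0xd8 (big-endian) → word 0xd8
type [7+:1] = (word>>7) & 0x1 = 1
id [4+:3] = (word>>4) & 0x7 = 5  ←
err [3+:1] = (word>>3) & 0x1 = 1
kind [2+:1] = (word>>2) & 0x1 = 0
seq [1+:1] = (word>>1) & 0x1 = 0
cnt [0+:1] = (word>>0) & 0x1 = 0
id signed 3b, MSB=1: 5 - 8 = -3

-3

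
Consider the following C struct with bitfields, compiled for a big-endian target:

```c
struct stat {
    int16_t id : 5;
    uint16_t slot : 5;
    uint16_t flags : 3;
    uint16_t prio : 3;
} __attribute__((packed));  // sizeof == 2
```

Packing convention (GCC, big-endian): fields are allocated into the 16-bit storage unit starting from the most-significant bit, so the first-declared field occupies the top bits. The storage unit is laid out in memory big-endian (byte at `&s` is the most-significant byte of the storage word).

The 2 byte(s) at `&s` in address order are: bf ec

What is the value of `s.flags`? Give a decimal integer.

[0]=0xbf [1]=0xec (big-endian) → word 0xbfec
id [11+:5] = (word>>11) & 0x1f = 23
slot [6+:5] = (word>>6) & 0x1f = 31
flags [3+:3] = (word>>3) & 0x7 = 5  ←
prio [0+:3] = (word>>0) & 0x7 = 4

5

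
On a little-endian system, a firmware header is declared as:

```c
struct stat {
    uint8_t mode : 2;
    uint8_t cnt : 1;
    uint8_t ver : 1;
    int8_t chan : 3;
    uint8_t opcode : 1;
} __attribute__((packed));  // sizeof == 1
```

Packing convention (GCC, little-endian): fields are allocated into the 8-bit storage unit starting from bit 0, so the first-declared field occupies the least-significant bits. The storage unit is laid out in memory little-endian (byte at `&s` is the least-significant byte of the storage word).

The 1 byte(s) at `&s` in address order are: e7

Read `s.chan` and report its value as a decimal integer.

[0]=0xe7 (little-endian) → word 0xe7
mode [0+:2] = (word>>0) & 0x3 = 3
cnt [2+:1] = (word>>2) & 0x1 = 1
ver [3+:1] = (word>>3) & 0x1 = 0
chan [4+:3] = (word>>4) & 0x7 = 6  ←
opcode [7+:1] = (word>>7) & 0x1 = 1
chan signed 3b, MSB=1: 6 - 8 = -2

-2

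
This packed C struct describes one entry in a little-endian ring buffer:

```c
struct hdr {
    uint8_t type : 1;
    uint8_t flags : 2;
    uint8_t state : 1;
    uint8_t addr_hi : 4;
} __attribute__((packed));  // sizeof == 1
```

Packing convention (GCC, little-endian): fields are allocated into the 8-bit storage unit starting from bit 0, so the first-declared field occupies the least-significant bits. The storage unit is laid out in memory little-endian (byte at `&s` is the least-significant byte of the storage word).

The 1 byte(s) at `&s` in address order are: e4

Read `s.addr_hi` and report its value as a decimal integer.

[0]=0xe4 (little-endian) → word 0xe4
type [0+:1] = (word>>0) & 0x1 = 0
flags [1+:2] = (word>>1) & 0x3 = 2
state [3+:1] = (word>>3) & 0x1 = 0
addr_hi [4+:4] = (word>>4) & 0xf = 14  ←

14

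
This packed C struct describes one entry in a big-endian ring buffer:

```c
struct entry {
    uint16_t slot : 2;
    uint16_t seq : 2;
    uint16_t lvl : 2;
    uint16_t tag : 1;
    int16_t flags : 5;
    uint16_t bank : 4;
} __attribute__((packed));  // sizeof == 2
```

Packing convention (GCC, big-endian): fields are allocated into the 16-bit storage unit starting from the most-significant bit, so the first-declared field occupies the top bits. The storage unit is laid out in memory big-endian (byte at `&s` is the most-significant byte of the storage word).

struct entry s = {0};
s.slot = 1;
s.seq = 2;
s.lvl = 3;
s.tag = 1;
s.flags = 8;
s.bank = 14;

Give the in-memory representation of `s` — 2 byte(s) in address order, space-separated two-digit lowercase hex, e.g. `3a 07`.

[14+:2] slot=1 & 0x3 = 0x1; word=0x4000
[12+:2] seq=2 & 0x3 = 0x2; word=0x6000
[10+:2] lvl=3 & 0x3 = 0x3; word=0x6c00
[9+:1] tag=1 & 0x1 = 0x1; word=0x6e00
[4+:5] flags=8 & 0x1f = 0x8; word=0x6e80
[0+:4] bank=14 & 0xf = 0xe; word=0x6e8e
word = 0x6e8e → big-endian bytes:
  [0]=0x6e  [1]=0x8e

6e 8e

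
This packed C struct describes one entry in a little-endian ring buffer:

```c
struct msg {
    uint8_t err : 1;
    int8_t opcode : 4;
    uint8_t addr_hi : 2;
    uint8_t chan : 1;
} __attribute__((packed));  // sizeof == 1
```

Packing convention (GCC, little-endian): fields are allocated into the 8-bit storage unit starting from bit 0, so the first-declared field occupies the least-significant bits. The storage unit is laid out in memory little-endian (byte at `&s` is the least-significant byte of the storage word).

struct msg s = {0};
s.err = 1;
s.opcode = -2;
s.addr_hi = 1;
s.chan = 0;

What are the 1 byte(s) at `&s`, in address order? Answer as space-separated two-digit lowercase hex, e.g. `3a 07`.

3d

err:1 = 1 → 0x1 << 0 → word 0x01
opcode:4 = -2 → 0xe << 1 → word 0x1d
addr_hi:2 = 1 → 0x1 << 5 → word 0x3d
chan:1 = 0 → 0x0 << 7 → word 0x3d
word = 0x3d → little-endian bytes:
  [0]=0x3d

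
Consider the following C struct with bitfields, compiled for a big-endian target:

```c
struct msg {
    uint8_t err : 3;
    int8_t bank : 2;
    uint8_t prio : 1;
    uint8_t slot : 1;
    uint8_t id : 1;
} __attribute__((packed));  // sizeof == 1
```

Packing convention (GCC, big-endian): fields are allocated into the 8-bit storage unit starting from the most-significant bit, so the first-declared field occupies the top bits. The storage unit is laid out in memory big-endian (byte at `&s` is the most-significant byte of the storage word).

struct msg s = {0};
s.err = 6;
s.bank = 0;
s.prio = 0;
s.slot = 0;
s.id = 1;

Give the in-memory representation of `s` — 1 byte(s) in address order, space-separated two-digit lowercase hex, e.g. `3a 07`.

err (3b) val=6 bits=0x6 at bit 5: 0xc0
bank (2b) val=0 bits=0x0 at bit 3: 0xc0
prio (1b) val=0 bits=0x0 at bit 2: 0xc0
slot (1b) val=0 bits=0x0 at bit 1: 0xc0
id (1b) val=1 bits=0x1 at bit 0: 0xc1
word = 0xc1 → big-endian bytes:
  [0]=0xc1

c1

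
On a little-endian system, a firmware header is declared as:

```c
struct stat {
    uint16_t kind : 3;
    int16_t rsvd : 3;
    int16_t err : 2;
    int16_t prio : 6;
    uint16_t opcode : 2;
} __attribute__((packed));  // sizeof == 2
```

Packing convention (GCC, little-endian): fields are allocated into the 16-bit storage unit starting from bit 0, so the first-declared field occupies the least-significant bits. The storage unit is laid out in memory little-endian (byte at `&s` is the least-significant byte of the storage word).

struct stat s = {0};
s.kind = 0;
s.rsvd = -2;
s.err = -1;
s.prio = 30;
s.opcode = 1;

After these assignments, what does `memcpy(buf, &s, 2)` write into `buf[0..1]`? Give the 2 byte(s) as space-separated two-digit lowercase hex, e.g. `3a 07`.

[0+:3] kind=0 & 0x7 = 0x0; word=0x0000
[3+:3] rsvd=-2 & 0x7 = 0x6; word=0x0030
[6+:2] err=-1 & 0x3 = 0x3; word=0x00f0
[8+:6] prio=30 & 0x3f = 0x1e; word=0x1ef0
[14+:2] opcode=1 & 0x3 = 0x1; word=0x5ef0
word = 0x5ef0 → little-endian bytes:
  [0]=0xf0  [1]=0x5e

f0 5e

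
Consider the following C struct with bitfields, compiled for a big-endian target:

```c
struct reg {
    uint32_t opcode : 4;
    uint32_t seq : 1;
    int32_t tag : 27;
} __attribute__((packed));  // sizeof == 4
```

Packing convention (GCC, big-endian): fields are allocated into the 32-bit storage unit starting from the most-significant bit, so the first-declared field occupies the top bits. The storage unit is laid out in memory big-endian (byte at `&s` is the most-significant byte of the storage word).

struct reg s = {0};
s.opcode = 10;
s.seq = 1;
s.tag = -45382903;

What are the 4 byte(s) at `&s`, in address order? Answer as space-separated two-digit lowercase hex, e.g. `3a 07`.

[28+:4] opcode=10 & 0xf = 0xa; word=0xa0000000
[27+:1] seq=1 & 0x1 = 0x1; word=0xa8000000
[0+:27] tag=-45382903 & 0x7ffffff = 0x54b8309; word=0xad4b8309
word = 0xad4b8309 → big-endian bytes:
  [0]=0xad  [1]=0x4b  [2]=0x83  [3]=0x09

ad 4b 83 09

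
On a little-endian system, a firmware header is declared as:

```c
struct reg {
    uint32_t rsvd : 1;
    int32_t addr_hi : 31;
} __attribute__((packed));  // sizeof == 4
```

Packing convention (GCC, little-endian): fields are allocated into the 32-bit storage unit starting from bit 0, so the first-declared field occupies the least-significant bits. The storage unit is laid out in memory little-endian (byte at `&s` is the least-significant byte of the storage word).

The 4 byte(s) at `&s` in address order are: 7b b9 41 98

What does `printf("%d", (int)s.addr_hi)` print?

-870261571

[0]=0x7b [1]=0xb9 [2]=0x41 [3]=0x98 (little-endian) → word 0x9841b97b
rsvd:1 @ bit 0 → (0x9841b97b>>0)&0x1 = 0x1
addr_hi:31 @ bit 1 → (0x9841b97b>>1)&0x7fffffff = 0x4c20dcbd  ←
addr_hi signed 31b, MSB=1: 1277222077 - 2147483648 = -870261571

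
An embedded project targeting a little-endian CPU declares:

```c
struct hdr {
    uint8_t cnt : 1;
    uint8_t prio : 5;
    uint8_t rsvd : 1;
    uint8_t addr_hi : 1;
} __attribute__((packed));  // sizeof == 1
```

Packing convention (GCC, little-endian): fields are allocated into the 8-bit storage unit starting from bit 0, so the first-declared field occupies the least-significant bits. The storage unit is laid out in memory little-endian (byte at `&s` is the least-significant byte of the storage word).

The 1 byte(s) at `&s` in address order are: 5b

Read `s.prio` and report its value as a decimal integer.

[0]=0x5b (little-endian) → word 0x5b
cnt:1 @ bit 0 → (0x5b>>0)&0x1 = 0x1
prio:5 @ bit 1 → (0x5b>>1)&0x1f = 0xd  ←
rsvd:1 @ bit 6 → (0x5b>>6)&0x1 = 0x1
addr_hi:1 @ bit 7 → (0x5b>>7)&0x1 = 0x0

13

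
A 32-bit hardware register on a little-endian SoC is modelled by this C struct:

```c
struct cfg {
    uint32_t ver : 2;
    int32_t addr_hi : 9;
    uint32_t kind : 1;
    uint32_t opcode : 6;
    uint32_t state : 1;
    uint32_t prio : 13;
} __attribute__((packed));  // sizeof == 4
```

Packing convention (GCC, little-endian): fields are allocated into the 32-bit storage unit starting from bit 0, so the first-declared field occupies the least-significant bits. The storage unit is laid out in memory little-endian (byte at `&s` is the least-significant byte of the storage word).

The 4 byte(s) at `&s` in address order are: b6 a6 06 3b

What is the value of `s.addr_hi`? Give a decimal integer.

[0]=0xb6 [1]=0xa6 [2]=0x06 [3]=0x3b (little-endian) → word 0x3b06a6b6
ver:2 @ bit 0 → (0x3b06a6b6>>0)&0x3 = 0x2
addr_hi:9 @ bit 2 → (0x3b06a6b6>>2)&0x1ff = 0x1ad  ←
kind:1 @ bit 11 → (0x3b06a6b6>>11)&0x1 = 0x0
opcode:6 @ bit 12 → (0x3b06a6b6>>12)&0x3f = 0x2a
state:1 @ bit 18 → (0x3b06a6b6>>18)&0x1 = 0x1
prio:13 @ bit 19 → (0x3b06a6b6>>19)&0x1fff = 0x760
addr_hi signed 9b, MSB=1: 429 - 512 = -83

-83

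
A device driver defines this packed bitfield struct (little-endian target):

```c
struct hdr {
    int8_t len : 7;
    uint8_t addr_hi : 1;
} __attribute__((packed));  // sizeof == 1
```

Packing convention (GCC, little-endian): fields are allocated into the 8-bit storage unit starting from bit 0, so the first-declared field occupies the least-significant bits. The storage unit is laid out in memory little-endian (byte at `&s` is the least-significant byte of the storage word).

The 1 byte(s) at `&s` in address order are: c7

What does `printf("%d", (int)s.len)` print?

[0]=0xc7 (little-endian) → word 0xc7
len:7 @ bit 0 → (0xc7>>0)&0x7f = 0x47  ←
addr_hi:1 @ bit 7 → (0xc7>>7)&0x1 = 0x1
len signed 7b, MSB=1: 71 - 128 = -57

-57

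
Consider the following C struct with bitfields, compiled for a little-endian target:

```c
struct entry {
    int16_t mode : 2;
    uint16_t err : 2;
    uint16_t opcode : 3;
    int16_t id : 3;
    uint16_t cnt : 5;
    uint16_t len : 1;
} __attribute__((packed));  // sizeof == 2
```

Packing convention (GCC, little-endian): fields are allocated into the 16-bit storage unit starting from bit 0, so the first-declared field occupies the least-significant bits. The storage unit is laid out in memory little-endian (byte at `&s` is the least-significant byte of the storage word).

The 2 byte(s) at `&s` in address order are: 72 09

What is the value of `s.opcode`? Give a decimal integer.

7

[0]=0x72 [1]=0x09 (little-endian) → word 0x0972
mode [0+:2] = (word>>0) & 0x3 = 2
err [2+:2] = (word>>2) & 0x3 = 0
opcode [4+:3] = (word>>4) & 0x7 = 7  ←
id [7+:3] = (word>>7) & 0x7 = 2
cnt [10+:5] = (word>>10) & 0x1f = 2
len [15+:1] = (word>>15) & 0x1 = 0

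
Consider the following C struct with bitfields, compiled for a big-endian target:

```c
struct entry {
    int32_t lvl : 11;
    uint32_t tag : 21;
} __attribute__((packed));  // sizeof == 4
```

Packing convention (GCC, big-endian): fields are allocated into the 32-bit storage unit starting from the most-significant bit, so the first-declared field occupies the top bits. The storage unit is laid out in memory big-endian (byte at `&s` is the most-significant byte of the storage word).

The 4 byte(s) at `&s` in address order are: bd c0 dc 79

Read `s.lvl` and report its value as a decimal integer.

-530

[0]=0xbd [1]=0xc0 [2]=0xdc [3]=0x79 (big-endian) → word 0xbdc0dc79
lvl:11 @ bit 21 → (0xbdc0dc79>>21)&0x7ff = 0x5ee  ←
tag:21 @ bit 0 → (0xbdc0dc79>>0)&0x1fffff = 0xdc79
lvl signed 11b, MSB=1: 1518 - 2048 = -530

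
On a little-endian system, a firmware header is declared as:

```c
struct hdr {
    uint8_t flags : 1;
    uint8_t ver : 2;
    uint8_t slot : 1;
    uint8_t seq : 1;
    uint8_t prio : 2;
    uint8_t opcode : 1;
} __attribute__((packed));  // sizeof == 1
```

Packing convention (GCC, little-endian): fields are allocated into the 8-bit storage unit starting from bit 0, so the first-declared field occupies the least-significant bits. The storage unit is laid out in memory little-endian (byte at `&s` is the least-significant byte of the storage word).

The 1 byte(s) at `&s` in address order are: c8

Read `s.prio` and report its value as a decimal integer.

2

[0]=0xc8 (little-endian) → word 0xc8
flags:1 @ bit 0 → (0xc8>>0)&0x1 = 0x0
ver:2 @ bit 1 → (0xc8>>1)&0x3 = 0x0
slot:1 @ bit 3 → (0xc8>>3)&0x1 = 0x1
seq:1 @ bit 4 → (0xc8>>4)&0x1 = 0x0
prio:2 @ bit 5 → (0xc8>>5)&0x3 = 0x2  ←
opcode:1 @ bit 7 → (0xc8>>7)&0x1 = 0x1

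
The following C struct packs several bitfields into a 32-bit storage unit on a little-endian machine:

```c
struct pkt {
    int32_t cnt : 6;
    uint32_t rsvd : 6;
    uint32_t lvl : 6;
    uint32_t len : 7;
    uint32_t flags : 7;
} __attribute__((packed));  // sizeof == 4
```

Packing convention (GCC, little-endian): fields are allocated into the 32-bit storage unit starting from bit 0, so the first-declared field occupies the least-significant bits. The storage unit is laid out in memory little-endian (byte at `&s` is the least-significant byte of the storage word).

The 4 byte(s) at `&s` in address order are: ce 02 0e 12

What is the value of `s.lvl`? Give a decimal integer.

32

[0]=0xce [1]=0x02 [2]=0x0e [3]=0x12 (little-endian) → word 0x120e02ce
cnt [0+:6] = (word>>0) & 0x3f = 14
rsvd [6+:6] = (word>>6) & 0x3f = 11
lvl [12+:6] = (word>>12) & 0x3f = 32  ←
len [18+:7] = (word>>18) & 0x7f = 3
flags [25+:7] = (word>>25) & 0x7f = 9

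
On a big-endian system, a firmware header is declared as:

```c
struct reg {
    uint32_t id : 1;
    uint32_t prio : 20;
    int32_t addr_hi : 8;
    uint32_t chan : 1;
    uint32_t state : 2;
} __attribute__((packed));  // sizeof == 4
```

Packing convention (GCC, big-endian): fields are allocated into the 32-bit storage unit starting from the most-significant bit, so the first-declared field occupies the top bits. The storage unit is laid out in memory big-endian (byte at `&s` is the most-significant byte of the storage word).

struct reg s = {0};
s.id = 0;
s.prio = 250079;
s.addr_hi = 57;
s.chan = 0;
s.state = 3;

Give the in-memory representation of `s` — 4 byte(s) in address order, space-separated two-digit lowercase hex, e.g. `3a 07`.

id:1 = 0 → 0x0 << 31 → word 0x00000000
prio:20 = 250079 → 0x3d0df << 11 → word 0x1e86f800
addr_hi:8 = 57 → 0x39 << 3 → word 0x1e86f9c8
chan:1 = 0 → 0x0 << 2 → word 0x1e86f9c8
state:2 = 3 → 0x3 << 0 → word 0x1e86f9cb
word = 0x1e86f9cb → big-endian bytes:
  [0]=0x1e  [1]=0x86  [2]=0xf9  [3]=0xcb

1e 86 f9 cb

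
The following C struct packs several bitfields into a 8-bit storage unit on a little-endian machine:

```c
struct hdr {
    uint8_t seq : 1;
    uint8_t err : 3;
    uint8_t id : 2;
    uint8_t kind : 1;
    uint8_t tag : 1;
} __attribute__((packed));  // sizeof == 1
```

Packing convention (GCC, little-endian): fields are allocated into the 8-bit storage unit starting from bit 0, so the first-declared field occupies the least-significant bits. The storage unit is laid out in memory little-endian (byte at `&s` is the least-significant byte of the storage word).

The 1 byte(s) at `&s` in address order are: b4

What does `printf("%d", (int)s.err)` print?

2

[0]=0xb4 (little-endian) → word 0xb4
seq:1 @ bit 0 → (0xb4>>0)&0x1 = 0x0
err:3 @ bit 1 → (0xb4>>1)&0x7 = 0x2  ←
id:2 @ bit 4 → (0xb4>>4)&0x3 = 0x3
kind:1 @ bit 6 → (0xb4>>6)&0x1 = 0x0
tag:1 @ bit 7 → (0xb4>>7)&0x1 = 0x1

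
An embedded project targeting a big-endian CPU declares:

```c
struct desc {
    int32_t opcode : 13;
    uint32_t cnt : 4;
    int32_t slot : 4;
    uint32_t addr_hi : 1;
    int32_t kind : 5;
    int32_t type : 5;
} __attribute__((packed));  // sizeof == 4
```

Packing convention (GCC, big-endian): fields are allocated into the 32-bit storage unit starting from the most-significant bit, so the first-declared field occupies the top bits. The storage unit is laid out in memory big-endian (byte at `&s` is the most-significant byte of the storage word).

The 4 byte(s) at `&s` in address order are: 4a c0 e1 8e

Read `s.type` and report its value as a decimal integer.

14

[0]=0x4a [1]=0xc0 [2]=0xe1 [3]=0x8e (big-endian) → word 0x4ac0e18e
opcode:13 @ bit 19 → (0x4ac0e18e>>19)&0x1fff = 0x958
cnt:4 @ bit 15 → (0x4ac0e18e>>15)&0xf = 0x1
slot:4 @ bit 11 → (0x4ac0e18e>>11)&0xf = 0xc
addr_hi:1 @ bit 10 → (0x4ac0e18e>>10)&0x1 = 0x0
kind:5 @ bit 5 → (0x4ac0e18e>>5)&0x1f = 0xc
type:5 @ bit 0 → (0x4ac0e18e>>0)&0x1f = 0xe  ←
type signed 5b, MSB=0: value = 14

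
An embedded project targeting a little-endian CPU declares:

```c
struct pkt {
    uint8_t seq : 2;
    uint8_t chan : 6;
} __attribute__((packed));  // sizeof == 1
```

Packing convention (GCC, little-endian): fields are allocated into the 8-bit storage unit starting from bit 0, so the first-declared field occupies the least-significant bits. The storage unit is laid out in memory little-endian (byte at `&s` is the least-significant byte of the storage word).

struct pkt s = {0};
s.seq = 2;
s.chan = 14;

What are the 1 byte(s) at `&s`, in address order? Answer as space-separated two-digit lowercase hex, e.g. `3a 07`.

seq (2b) val=2 bits=0x2 at bit 0: 0x02
chan (6b) val=14 bits=0xe at bit 2: 0x3a
word = 0x3a → little-endian bytes:
  [0]=0x3a

3a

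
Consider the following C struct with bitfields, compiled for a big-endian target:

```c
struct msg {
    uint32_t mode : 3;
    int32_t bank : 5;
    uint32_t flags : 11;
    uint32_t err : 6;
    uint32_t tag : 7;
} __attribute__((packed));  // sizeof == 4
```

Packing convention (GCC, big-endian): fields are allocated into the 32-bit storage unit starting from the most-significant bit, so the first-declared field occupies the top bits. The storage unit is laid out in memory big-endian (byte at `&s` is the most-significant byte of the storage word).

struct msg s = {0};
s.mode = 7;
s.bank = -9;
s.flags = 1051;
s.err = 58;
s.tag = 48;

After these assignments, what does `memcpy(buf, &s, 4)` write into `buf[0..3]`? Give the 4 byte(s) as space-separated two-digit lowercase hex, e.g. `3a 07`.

mode:3 = 7 → 0x7 << 29 → word 0xe0000000
bank:5 = -9 → 0x17 << 24 → word 0xf7000000
flags:11 = 1051 → 0x41b << 13 → word 0xf7836000
err:6 = 58 → 0x3a << 7 → word 0xf7837d00
tag:7 = 48 → 0x30 << 0 → word 0xf7837d30
word = 0xf7837d30 → big-endian bytes:
  [0]=0xf7  [1]=0x83  [2]=0x7d  [3]=0x30

f7 83 7d 30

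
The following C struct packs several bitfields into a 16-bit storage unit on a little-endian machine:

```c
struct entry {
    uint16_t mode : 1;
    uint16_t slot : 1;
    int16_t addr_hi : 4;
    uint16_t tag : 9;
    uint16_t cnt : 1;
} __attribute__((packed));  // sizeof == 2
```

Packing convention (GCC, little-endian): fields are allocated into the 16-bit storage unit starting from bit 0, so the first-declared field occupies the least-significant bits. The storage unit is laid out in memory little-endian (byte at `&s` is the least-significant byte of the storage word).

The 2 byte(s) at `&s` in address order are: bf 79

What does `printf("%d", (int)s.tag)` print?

486

[0]=0xbf [1]=0x79 (little-endian) → word 0x79bf
mode [0+:1] = (word>>0) & 0x1 = 1
slot [1+:1] = (word>>1) & 0x1 = 1
addr_hi [2+:4] = (word>>2) & 0xf = 15
tag [6+:9] = (word>>6) & 0x1ff = 486  ←
cnt [15+:1] = (word>>15) & 0x1 = 0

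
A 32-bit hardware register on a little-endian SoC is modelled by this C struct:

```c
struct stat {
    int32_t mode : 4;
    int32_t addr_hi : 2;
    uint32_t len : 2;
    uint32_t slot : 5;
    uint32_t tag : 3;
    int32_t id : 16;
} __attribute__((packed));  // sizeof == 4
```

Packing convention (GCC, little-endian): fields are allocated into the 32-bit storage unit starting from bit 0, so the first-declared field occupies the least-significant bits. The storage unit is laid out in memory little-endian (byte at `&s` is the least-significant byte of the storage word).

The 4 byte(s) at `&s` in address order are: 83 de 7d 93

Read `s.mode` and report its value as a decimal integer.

[0]=0x83 [1]=0xde [2]=0x7d [3]=0x93 (little-endian) → word 0x937dde83
mode:4 @ bit 0 → (0x937dde83>>0)&0xf = 0x3  ←
addr_hi:2 @ bit 4 → (0x937dde83>>4)&0x3 = 0x0
len:2 @ bit 6 → (0x937dde83>>6)&0x3 = 0x2
slot:5 @ bit 8 → (0x937dde83>>8)&0x1f = 0x1e
tag:3 @ bit 13 → (0x937dde83>>13)&0x7 = 0x6
id:16 @ bit 16 → (0x937dde83>>16)&0xffff = 0x937d
mode signed 4b, MSB=0: value = 3

3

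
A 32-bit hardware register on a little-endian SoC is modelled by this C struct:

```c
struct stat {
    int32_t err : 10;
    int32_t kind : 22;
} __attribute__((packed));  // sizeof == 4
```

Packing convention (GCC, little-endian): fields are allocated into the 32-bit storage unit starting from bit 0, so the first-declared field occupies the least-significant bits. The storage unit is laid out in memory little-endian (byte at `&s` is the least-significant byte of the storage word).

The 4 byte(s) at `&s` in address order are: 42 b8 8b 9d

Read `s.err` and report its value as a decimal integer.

66

[0]=0x42 [1]=0xb8 [2]=0x8b [3]=0x9d (little-endian) → word 0x9d8bb842
err:10 @ bit 0 → (0x9d8bb842>>0)&0x3ff = 0x42  ←
kind:22 @ bit 10 → (0x9d8bb842>>10)&0x3fffff = 0x2762ee
err signed 10b, MSB=0: value = 66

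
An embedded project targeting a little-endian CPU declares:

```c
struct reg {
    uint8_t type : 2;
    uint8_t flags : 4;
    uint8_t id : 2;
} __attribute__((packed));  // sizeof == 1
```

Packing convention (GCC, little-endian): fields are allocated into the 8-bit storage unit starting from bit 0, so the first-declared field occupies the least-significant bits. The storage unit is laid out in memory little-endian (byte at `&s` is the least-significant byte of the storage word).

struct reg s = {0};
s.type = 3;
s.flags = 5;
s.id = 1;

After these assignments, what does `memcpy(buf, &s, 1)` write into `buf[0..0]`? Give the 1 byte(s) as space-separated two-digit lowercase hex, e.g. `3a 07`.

57

type:2 = 3 → 0x3 << 0 → word 0x03
flags:4 = 5 → 0x5 << 2 → word 0x17
id:2 = 1 → 0x1 << 6 → word 0x57
word = 0x57 → little-endian bytes:
  [0]=0x57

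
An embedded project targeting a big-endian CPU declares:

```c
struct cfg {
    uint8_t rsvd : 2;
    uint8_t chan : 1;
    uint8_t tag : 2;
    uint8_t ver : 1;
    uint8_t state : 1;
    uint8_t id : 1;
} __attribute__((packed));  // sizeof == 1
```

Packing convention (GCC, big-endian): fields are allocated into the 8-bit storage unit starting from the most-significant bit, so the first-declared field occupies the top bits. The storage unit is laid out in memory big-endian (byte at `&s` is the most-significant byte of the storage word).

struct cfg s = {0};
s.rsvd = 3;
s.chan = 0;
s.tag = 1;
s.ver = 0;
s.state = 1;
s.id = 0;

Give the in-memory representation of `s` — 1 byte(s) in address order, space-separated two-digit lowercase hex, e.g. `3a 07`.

rsvd:2 = 3 → 0x3 << 6 → word 0xc0
chan:1 = 0 → 0x0 << 5 → word 0xc0
tag:2 = 1 → 0x1 << 3 → word 0xc8
ver:1 = 0 → 0x0 << 2 → word 0xc8
state:1 = 1 → 0x1 << 1 → word 0xca
id:1 = 0 → 0x0 << 0 → word 0xca
word = 0xca → big-endian bytes:
  [0]=0xca

ca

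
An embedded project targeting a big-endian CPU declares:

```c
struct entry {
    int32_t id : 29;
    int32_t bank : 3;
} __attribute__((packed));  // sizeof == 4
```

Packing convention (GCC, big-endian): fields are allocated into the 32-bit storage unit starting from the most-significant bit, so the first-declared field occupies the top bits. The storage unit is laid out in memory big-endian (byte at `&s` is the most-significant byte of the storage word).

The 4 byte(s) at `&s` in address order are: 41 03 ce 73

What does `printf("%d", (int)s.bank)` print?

[0]=0x41 [1]=0x03 [2]=0xce [3]=0x73 (big-endian) → word 0x4103ce73
id:29 @ bit 3 → (0x4103ce73>>3)&0x1fffffff = 0x82079ce
bank:3 @ bit 0 → (0x4103ce73>>0)&0x7 = 0x3  ←
bank signed 3b, MSB=0: value = 3

3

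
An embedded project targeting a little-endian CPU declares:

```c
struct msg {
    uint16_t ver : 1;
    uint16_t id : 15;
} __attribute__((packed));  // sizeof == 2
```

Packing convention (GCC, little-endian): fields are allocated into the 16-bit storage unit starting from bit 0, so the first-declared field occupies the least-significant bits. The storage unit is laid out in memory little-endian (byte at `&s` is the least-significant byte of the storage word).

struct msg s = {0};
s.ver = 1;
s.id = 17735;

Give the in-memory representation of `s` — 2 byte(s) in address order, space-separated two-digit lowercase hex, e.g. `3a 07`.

[0+:1] ver=1 & 0x1 = 0x1; word=0x0001
[1+:15] id=17735 & 0x7fff = 0x4547; word=0x8a8f
word = 0x8a8f → little-endian bytes:
  [0]=0x8f  [1]=0x8a

8f 8a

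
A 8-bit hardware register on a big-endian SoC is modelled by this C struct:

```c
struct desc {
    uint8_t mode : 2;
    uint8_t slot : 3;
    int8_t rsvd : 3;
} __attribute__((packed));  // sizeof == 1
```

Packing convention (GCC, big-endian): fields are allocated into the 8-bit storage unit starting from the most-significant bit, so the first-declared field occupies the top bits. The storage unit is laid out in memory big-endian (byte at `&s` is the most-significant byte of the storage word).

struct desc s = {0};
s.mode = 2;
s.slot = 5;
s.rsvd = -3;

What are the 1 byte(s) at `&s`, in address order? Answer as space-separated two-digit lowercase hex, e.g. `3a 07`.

[6+:2] mode=2 & 0x3 = 0x2; word=0x80
[3+:3] slot=5 & 0x7 = 0x5; word=0xa8
[0+:3] rsvd=-3 & 0x7 = 0x5; word=0xad
word = 0xad → big-endian bytes:
  [0]=0xad

ad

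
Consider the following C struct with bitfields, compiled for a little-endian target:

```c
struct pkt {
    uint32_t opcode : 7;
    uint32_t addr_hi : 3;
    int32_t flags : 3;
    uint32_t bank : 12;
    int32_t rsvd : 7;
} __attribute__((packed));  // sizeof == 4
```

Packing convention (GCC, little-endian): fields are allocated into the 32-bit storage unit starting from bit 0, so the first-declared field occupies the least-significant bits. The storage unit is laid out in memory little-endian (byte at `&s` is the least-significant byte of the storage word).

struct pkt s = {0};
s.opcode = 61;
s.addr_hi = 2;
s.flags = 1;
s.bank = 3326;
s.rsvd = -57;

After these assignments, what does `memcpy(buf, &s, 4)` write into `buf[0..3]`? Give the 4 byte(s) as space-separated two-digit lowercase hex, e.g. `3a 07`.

opcode (7b) val=61 bits=0x3d at bit 0: 0x0000003d
addr_hi (3b) val=2 bits=0x2 at bit 7: 0x0000013d
flags (3b) val=1 bits=0x1 at bit 10: 0x0000053d
bank (12b) val=3326 bits=0xcfe at bit 13: 0x019fc53d
rsvd (7b) val=-57 bits=0x47 at bit 25: 0x8f9fc53d
word = 0x8f9fc53d → little-endian bytes:
  [0]=0x3d  [1]=0xc5  [2]=0x9f  [3]=0x8f

3d c5 9f 8f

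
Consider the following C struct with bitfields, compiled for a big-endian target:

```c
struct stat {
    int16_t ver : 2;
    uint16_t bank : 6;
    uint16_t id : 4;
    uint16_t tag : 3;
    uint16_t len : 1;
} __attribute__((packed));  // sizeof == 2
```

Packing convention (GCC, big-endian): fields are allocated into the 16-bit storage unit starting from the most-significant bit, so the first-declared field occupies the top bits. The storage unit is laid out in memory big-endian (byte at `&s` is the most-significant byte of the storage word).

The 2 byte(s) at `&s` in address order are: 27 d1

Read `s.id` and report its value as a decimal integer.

[0]=0x27 [1]=0xd1 (big-endian) → word 0x27d1
ver [14+:2] = (word>>14) & 0x3 = 0
bank [8+:6] = (word>>8) & 0x3f = 39
id [4+:4] = (word>>4) & 0xf = 13  ←
tag [1+:3] = (word>>1) & 0x7 = 0
len [0+:1] = (word>>0) & 0x1 = 1

13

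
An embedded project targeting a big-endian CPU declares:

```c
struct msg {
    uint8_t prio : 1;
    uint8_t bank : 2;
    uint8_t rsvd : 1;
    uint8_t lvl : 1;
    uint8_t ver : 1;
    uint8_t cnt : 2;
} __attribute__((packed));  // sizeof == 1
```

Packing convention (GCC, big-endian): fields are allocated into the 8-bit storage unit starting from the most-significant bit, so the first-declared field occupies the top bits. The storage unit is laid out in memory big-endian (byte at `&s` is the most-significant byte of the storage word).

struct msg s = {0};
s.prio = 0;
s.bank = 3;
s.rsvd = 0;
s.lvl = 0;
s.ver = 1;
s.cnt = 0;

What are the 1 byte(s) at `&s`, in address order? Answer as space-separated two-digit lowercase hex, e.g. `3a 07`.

64

[7+:1] prio=0 & 0x1 = 0x0; word=0x00
[5+:2] bank=3 & 0x3 = 0x3; word=0x60
[4+:1] rsvd=0 & 0x1 = 0x0; word=0x60
[3+:1] lvl=0 & 0x1 = 0x0; word=0x60
[2+:1] ver=1 & 0x1 = 0x1; word=0x64
[0+:2] cnt=0 & 0x3 = 0x0; word=0x64
word = 0x64 → big-endian bytes:
  [0]=0x64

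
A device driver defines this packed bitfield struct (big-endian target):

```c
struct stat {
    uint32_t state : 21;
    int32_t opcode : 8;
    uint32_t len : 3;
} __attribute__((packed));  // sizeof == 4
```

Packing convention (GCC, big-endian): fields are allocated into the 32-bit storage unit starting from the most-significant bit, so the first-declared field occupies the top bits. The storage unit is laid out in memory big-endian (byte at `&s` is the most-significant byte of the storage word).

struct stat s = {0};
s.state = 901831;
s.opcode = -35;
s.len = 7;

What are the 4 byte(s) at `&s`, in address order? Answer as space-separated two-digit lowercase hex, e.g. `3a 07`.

6e 16 3e ef

state:21 = 901831 → 0xdc2c7 << 11 → word 0x6e163800
opcode:8 = -35 → 0xdd << 3 → word 0x6e163ee8
len:3 = 7 → 0x7 << 0 → word 0x6e163eef
word = 0x6e163eef → big-endian bytes:
  [0]=0x6e  [1]=0x16  [2]=0x3e  [3]=0xef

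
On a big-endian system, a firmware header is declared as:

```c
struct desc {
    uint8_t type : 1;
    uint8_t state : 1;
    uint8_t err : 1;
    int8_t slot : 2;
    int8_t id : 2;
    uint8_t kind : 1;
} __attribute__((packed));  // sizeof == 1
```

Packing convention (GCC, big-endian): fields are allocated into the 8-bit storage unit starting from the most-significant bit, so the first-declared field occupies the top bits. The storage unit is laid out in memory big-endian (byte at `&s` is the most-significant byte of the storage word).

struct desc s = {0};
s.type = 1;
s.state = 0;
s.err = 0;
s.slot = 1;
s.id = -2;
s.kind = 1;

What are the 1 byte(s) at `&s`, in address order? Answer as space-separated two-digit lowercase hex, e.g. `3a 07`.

8d

type:1 = 1 → 0x1 << 7 → word 0x80
state:1 = 0 → 0x0 << 6 → word 0x80
err:1 = 0 → 0x0 << 5 → word 0x80
slot:2 = 1 → 0x1 << 3 → word 0x88
id:2 = -2 → 0x2 << 1 → word 0x8c
kind:1 = 1 → 0x1 << 0 → word 0x8d
word = 0x8d → big-endian bytes:
  [0]=0x8d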